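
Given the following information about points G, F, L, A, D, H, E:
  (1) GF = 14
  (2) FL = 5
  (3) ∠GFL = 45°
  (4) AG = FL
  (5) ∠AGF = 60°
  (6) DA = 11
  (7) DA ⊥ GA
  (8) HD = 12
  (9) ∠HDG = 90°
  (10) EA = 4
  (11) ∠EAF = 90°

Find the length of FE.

From the given relations: AG = FL = 5.
Step 1: By the law of cosines on triangle FGA: FA² = 14² + 5² − 2·14·5·cos(60°) = 151, so FA = √151.
Step 2: By the law of cosines on triangle FAE: FE² = √151² + 4² − 2·√151·4·cos(90°) = 167, so FE = √167.

Therefore, the length of FE = √167.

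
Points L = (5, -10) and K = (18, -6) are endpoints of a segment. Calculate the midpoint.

The midpoint is the point halfway along the segment.
Move half the horizontal distance: 5 + (18 - 5)/2 = 5 + 13/2 = 23/2
Move half the vertical distance: -10 + (-6 - -10)/2 = -10 + 4/2 = -8
Midpoint = (23/2, -8)

(23/2, -8)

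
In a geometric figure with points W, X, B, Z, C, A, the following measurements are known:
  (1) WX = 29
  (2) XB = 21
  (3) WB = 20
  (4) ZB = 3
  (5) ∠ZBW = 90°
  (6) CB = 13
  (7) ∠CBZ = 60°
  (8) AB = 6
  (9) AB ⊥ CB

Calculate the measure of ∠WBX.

Step 1: By the inverse law of cosines on triangle WBX: cos(∠WBX) = (20² + 21² − 29²) / (2·20·21) = 0/840 = 0, so ∠WBX = 90°.

Therefore, the measure of angle ∠WBX = 90°.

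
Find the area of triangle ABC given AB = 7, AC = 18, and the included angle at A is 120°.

Area = (1/2)(7)(18) sin(120°) = (1/2)(7)(18)(sqrt(3)/2) = 63*sqrt(3)/2

63*sqrt(3)/2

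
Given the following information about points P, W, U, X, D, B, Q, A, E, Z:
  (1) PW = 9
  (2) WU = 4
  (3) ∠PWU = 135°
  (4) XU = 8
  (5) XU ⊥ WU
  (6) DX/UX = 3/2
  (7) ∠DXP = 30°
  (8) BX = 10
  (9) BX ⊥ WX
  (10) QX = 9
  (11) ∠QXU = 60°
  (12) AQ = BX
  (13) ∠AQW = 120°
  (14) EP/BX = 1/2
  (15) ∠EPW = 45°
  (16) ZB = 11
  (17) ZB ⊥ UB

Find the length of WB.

Step 1: By the law of cosines on triangle XUW: XW² = 8² + 4² − 2·8·4·cos(90°) = 80, so XW = 4·√5.
Step 2: By the law of cosines on triangle WXB: WB² = (4·√5)² + 10² − 2·4·√5·10·cos(90°) = 180, so WB = 6·√5.

Therefore, the length of WB = 6·√5.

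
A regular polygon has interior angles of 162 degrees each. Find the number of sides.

The exterior angle is the supplement of the interior angle: 180 - 162 = 18 degrees.
Since the exterior angles of any convex polygon sum to 360 degrees, the number of sides is 360 / 18 = 20.

20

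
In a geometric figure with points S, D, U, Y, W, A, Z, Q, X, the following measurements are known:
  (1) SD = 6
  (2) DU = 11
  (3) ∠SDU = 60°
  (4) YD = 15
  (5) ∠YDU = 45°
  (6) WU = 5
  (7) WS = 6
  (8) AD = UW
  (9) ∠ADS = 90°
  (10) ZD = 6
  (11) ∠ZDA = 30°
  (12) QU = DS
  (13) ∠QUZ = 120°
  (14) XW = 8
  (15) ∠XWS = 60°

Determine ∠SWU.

Step 1: By the law of cosines on triangle SDU: SU² = 6² + 11² − 2·6·11·cos(60°) = 91, so SU = √91.
Step 2: By the inverse law of cosines on triangle SWU: cos(∠SWU) = (6² + 5² − √91²) / (2·6·5) = -30/60 = -0.5, so ∠SWU = 120°.

Therefore, the measure of angle ∠SWU = 120°.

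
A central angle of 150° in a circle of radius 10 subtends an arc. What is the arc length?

Arc length = 2πr × θ/360
= 2π × 10 × 5/12
= 25*pi/3

25*pi/3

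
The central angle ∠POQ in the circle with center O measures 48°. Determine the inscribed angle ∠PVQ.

Inscribed angle = 48° / 2 = 24° (inscribed angle theorem).

24°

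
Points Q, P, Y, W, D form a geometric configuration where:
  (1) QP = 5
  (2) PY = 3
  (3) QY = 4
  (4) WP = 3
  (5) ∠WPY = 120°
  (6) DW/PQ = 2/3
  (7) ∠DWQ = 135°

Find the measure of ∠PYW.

Step 1: By the law of cosines on triangle YPW: YW² = 3² + 3² − 2·3·3·cos(120°) = 27, so YW = 3·√3.
Step 2: By the inverse law of cosines on triangle PYW: cos(∠PYW) = (3² + (3·√3)² − 3²) / (2·3·3·√3) = 27/31.18 = 0.866, so ∠PYW = 30°.

Therefore, the measure of angle ∠PYW = 30°.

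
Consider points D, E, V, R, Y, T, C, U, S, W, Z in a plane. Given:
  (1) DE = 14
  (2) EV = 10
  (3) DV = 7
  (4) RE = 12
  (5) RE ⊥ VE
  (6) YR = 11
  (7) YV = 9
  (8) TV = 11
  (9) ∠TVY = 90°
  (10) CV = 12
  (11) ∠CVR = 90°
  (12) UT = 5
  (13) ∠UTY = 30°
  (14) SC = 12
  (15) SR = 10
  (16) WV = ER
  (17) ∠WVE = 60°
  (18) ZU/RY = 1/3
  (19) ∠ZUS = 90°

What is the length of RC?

Step 1: By the law of cosines on triangle VER: VR² = 10² + 12² − 2·10·12·cos(90°) = 244, so VR = 2·√61.
Step 2: By the law of cosines on triangle RVC: RC² = (2·√61)² + 12² − 2·2·√61·12·cos(90°) = 388, so RC = 2·√97.

Therefore, the length of RC = 2·√97.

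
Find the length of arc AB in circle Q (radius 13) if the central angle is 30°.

Arc length = 2πr × θ/360
= 2π × 13 × 1/12
= 13*pi/6

13*pi/6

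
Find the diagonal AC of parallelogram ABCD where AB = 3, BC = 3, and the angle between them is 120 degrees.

The diagonal of a parallelogram can be found by treating two adjacent sides and the diagonal as a triangle.
Applying the law of cosines with sides 3, 3 and included angle 120°:
d^2 = 9 + 9 - 18*cos(120°) = 27
d = 3*sqrt(3)

3*sqrt(3)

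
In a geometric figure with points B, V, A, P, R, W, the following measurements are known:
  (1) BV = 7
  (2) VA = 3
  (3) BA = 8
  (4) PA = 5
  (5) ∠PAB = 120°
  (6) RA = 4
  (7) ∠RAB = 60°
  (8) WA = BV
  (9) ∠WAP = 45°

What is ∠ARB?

Step 1: By the law of cosines on triangle RAB: RB² = 4² + 8² − 2·4·8·cos(60°) = 48, so RB = 4·√3.
Step 2: By the inverse law of cosines on triangle ARB: cos(∠ARB) = (4² + (4·√3)² − 8²) / (2·4·4·√3) = 0/55.43 = 0, so ∠ARB = 90°.

Therefore, the measure of angle ∠ARB = 90°.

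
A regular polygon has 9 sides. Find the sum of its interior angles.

The sum of interior angles of an n-sided polygon is (n - 2) * 180.
For n = 9: (9 - 2) * 180 = 7 * 180 = 1260 degrees.

1260 degrees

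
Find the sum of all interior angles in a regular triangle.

The sum of interior angles of an n-sided polygon is (n - 2) * 180.
For n = 3: (3 - 2) * 180 = 1 * 180 = 180 degrees.

180 degrees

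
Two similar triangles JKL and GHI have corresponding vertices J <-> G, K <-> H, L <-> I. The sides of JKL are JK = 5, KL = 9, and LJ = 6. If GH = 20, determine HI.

Since the triangles are similar, the ratio of corresponding sides is constant.
Scale factor k = GH / JK = 20 / 5 = 4
HI = k * KL = 4 * 9 = 36

36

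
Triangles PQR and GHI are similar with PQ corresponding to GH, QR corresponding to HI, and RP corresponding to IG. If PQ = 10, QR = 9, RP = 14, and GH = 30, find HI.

k = 30/10 = 3. HI = 3 * 9 = 27.

27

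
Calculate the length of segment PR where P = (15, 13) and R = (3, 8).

d = sqrt((-12)^2 + (-5)^2) = sqrt(169) = 13

13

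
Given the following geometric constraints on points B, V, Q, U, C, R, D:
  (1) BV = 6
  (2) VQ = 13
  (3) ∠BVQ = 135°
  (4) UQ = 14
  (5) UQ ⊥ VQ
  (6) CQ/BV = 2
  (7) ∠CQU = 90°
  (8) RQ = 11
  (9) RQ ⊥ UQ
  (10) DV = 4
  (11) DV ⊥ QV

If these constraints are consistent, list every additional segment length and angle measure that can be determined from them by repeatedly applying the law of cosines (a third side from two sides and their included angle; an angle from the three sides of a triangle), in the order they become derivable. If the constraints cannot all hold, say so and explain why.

The constraints are consistent. Derivable facts, in order:
After 1 step:
- BQ ≈ 17.76
- QD = √185
- UC = 2·√85
- UR ≈ 17.8
- VU ≈ 19.1
After 2 steps:
- ∠BQV = 13.82°
- ∠CUQ = 40.6°
- ∠DQV = 17.1°
- ∠QBV = 31.18°
- ∠QCU = 49.4°
- ∠QDV = 72.9°
- ∠QRU = 51.84°
- ∠QUR = 38.16°
- ∠QUV = 42.88°
- ∠QVU = 47.12°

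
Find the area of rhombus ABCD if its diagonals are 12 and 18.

Area = (12 * 18) / 2 = 216 / 2 = 108

108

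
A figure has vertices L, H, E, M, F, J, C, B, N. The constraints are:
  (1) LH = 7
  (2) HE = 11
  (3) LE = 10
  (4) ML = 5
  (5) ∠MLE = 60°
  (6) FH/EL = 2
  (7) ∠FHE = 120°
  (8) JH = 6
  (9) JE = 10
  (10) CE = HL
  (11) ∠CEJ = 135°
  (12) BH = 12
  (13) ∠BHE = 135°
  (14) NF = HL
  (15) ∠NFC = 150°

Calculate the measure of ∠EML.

Step 1: By the law of cosines on triangle MLE: ME² = 5² + 10² − 2·5·10·cos(60°) = 75, so ME = 5·√3.
Step 2: By the inverse law of cosines on triangle EML: cos(∠EML) = ((5·√3)² + 5² − 10²) / (2·5·√3·5) = 0/86.6 = 0, so ∠EML = 90°.

Therefore, the measure of angle ∠EML = 90°.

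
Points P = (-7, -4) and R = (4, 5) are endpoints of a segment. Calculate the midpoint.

The midpoint is the point halfway along the segment.
Move half the horizontal distance: -7 + (4 - -7)/2 = -7 + 11/2 = -3/2
Move half the vertical distance: -4 + (5 - -4)/2 = -4 + 9/2 = 1/2
Midpoint = (-3/2, 1/2)

(-3/2, 1/2)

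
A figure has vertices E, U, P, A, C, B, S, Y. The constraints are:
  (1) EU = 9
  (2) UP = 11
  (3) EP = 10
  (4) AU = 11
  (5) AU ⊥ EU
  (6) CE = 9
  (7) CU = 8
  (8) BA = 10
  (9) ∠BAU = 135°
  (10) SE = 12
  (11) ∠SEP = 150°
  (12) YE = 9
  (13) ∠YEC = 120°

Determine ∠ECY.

Step 1: By the law of cosines on triangle CEY: CY² = 9² + 9² − 2·9·9·cos(120°) = 243, so CY = 9·√3.
Step 2: By the inverse law of cosines on triangle ECY: cos(∠ECY) = (9² + (9·√3)² − 9²) / (2·9·9·√3) = 243/280.59 = 0.866, so ∠ECY = 30°.

Therefore, the measure of angle ∠ECY = 30°.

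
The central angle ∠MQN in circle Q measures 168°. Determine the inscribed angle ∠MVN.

By the inscribed angle theorem, the inscribed angle is half the central angle.
Inscribed angle = 168° / 2 = 84°

84°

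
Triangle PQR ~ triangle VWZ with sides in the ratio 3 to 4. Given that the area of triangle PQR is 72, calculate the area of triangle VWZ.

For similar figures, the area ratio equals the square of the side ratio.
Side ratio (PQR to VWZ) = 3:4, so area ratio = 3^2:4^2 = 9:16.
If the area of PQR is 72, then the area of VWZ = 72 * (16/9) = 128.

128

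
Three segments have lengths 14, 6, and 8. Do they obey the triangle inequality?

Check the triangle inequality: 6 + 8 = 14 ≤ 14.
Since the sum of two sides does not exceed the third, no triangle can be formed.

No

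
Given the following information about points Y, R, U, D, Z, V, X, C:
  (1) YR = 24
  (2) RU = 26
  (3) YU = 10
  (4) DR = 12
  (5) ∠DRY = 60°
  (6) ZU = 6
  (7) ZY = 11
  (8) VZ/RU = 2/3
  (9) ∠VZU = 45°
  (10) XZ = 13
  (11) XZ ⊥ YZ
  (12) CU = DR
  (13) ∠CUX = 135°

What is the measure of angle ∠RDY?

Step 1: By the law of cosines on triangle DRY: DY² = 12² + 24² − 2·12·24·cos(60°) = 432, so DY = 12·√3.
Step 2: By the inverse law of cosines on triangle RDY: cos(∠RDY) = (12² + (12·√3)² − 24²) / (2·12·12·√3) = 0/498.83 = 0, so ∠RDY = 90°.

Therefore, the measure of angle ∠RDY = 90°.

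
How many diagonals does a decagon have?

The number of diagonals in an n-gon is n(n - 3)/2.
For n = 10: 10(10 - 3)/2 = 10 × 7 / 2 = 35.

35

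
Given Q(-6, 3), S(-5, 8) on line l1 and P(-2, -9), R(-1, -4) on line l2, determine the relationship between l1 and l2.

Slope of line 1: m1 = (8 - 3)/(-5 - -6) = 5/1 = 5
Slope of line 2: m2 = (-4 - -9)/(-1 - -2) = 5/1 = 5
m1 = m2, so the lines are parallel.

Parallel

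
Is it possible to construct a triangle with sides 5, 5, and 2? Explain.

Sort the sides: 2, 5, 5.
It suffices to check that the sum of the two smallest exceeds the largest:
2 + 5 = 7 > 5. ✓
Yes, a valid triangle can be formed.

Yes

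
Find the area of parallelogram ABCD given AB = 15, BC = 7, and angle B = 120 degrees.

Area = 15 * 7 * sin(120°) = 105 * sqrt(3)/2 = 105*sqrt(3)/2

105*sqrt(3)/2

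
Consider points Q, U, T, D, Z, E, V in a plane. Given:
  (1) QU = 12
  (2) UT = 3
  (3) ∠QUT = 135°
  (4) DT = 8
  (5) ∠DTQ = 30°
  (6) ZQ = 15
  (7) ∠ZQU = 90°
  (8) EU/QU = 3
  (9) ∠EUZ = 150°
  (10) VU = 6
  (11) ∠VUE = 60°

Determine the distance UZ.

Step 1: By the law of cosines on triangle UQZ: UZ² = 12² + 15² − 2·12·15·cos(90°) = 369, so UZ = 3·√41.

Therefore, the length of UZ = 3·√41.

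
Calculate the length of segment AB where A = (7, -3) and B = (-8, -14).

d = sqrt((-8 - 7)^2 + (-14 - -3)^2)
d = sqrt(-15^2 + -11^2)
d = sqrt(225 + 121)
d = sqrt(346)

sqrt(346)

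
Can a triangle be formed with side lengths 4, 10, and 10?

For three segments to close into a triangle, no single side can be as long as the other two combined.
The longest side is 10, and 4 + 10 = 14 > 10.
A triangle can be formed.

Yes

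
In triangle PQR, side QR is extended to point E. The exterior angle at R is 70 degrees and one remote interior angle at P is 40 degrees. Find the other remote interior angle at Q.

By the exterior angle theorem: exterior angle = sum of remote interior angles.
70 = 40 + angle Q
angle Q = 70 - 40 = 30 degrees

30 degrees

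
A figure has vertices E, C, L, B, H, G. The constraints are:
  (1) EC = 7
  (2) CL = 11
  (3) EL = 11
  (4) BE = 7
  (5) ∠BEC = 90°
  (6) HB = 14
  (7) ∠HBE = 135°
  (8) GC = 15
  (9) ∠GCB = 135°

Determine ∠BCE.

Step 1: By the law of cosines on triangle CEB: CB² = 7² + 7² − 2·7·7·cos(90°) = 98, so CB = 7·√2.
Step 2: By the inverse law of cosines on triangle BCE: cos(∠BCE) = ((7·√2)² + 7² − 7²) / (2·7·√2·7) = 98/138.59 = 0.7071, so ∠BCE = 45°.

Therefore, the measure of angle ∠BCE = 45°.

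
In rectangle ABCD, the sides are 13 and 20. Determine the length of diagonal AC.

Using the Pythagorean theorem:
d² = 13² + 20² = 169 + 400 = 569
d = sqrt(569)

sqrt(569)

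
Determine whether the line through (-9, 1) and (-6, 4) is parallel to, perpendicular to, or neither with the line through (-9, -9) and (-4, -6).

Slope of line 1: m1 = (4 - 1)/(-6 - -9) = 3/3 = 1
Slope of line 2: m2 = (-6 - -9)/(-4 - -9) = 3/5 = 3/5
m1 != m2 and m1*m2 = 3/5 != -1. Neither.

Neither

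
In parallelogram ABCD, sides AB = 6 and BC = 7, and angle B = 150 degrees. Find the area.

Area = 6 * 7 * sin(150°) = 42 * 1/2 = 21

21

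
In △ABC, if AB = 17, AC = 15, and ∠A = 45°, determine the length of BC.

Law of cosines: BC^2 = 17^2 + 15^2 - 2(17)(15)cos(45°) = 514 - 255*sqrt(2), so BC = sqrt(514 - 255*sqrt(2)).

sqrt(514 - 255*sqrt(2))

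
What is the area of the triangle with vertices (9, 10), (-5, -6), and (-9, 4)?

Using the Shoelace formula for a triangle:
Area = (1/2)|x0(y1 - y2) + x1(y2 - y0) + x2(y0 - y1)|
Area = (1/2)|9(-6 - 4) + -5(4 - 10) + -9(10 - -6)|
Area = (1/2)|-90 + 30 + -144|
Area = (1/2)|-204|
Area = (1/2)(204)
Area = 102

102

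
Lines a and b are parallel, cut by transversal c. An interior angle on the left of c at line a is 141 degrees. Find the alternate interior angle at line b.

Alternate interior angles formed by parallel lines and a transversal are equal.
The given angle is 141 degrees.
The alternate interior angle = 141 degrees.

141 degrees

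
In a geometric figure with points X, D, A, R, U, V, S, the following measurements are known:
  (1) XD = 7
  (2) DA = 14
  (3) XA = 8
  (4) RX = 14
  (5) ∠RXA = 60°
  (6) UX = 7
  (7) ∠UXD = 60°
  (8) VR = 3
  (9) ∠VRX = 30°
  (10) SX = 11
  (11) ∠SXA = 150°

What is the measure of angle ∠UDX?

Step 1: By the law of cosines on triangle DXU: DU² = 7² + 7² − 2·7·7·cos(60°) = 49, so DU = 7.
Step 2: By the inverse law of cosines on triangle UDX: cos(∠UDX) = (7² + 7² − 7²) / (2·7·7) = 49/98 = 0.5, so ∠UDX = 60°.

Therefore, the measure of angle ∠UDX = 60°.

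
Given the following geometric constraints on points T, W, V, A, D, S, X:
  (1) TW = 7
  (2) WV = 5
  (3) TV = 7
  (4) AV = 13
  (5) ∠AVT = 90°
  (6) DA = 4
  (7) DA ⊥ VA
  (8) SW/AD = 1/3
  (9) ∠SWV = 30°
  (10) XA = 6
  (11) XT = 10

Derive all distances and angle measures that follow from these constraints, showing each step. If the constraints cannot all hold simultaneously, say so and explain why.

The constraints are consistent.

From the given relations:
  SW = 1/3·AD = 1/3·4 ≈ 1.33

Step 1: From TV = 7, VA = 13, and ∠TVA = 90°, by the law of cosines:
  TA² = TV² + VA² - 2·TV·VA·cos(90°) = 49 + 169 - 0 = 218
  TA ≈ 14.76

Step 2: From VA = 13, AD = 4, and ∠VAD = 90°, by the law of cosines:
  VD² = VA² + AD² - 2·VA·AD·cos(90°) = 169 + 16 - 0 = 185
  VD = √185

Step 3: From VW = 5, WS = 1.33, and ∠VWS = 30°, by the law of cosines:
  VS² = VW² + WS² - 2·VW·WS·cos(30°) = 25 + 1.778 - 11.55 = 15.23
  VS ≈ 3.9

Step 4: From TV = 7, TW = 7, VW = 5, by the inverse law of cosines:
  cos(∠VTW) = (TV² + TW² - VW²) / (2·TV·TW)
  ∠VTW = 41.85°

Step 5: From WT = 7, WV = 5, TV = 7, by the inverse law of cosines:
  cos(∠TWV) = (WT² + WV² - TV²) / (2·WT·WV)
  ∠TWV = 69.08°

Step 6: From VT = 7, VW = 5, TW = 7, by the inverse law of cosines:
  cos(∠TVW) = (VT² + VW² - TW²) / (2·VT·VW)
  ∠TVW = 69.08°

Step 7: From TA = 14.76, TV = 7, AV = 13, by the inverse law of cosines:
  cos(∠ATV) = (TA² + TV² - AV²) / (2·TA·TV)
  ∠ATV = 61.7°

Step 8: From TA = 14.76, TX = 10, AX = 6, by the inverse law of cosines:
  cos(∠ATX) = (TA² + TX² - AX²) / (2·TA·TX)
  ∠ATX = 17.26°

Step 9: From VA = 13, VD = √185, AD = 4, by the inverse law of cosines:
  cos(∠AVD) = (VA² + VD² - AD²) / (2·VA·VD)
  ∠AVD = 17.1°

Step 10: From VS = 3.9, VW = 5, SW = 1.33, by the inverse law of cosines:
  cos(∠SVW) = (VS² + VW² - SW²) / (2·VS·VW)
  ∠SVW = 9.84°

Step 11: From AT = 14.76, AV = 13, TV = 7, by the inverse law of cosines:
  cos(∠TAV) = (AT² + AV² - TV²) / (2·AT·AV)
  ∠TAV = 28.3°

Step 12: From AT = 14.76, AX = 6, TX = 10, by the inverse law of cosines:
  cos(∠TAX) = (AT² + AX² - TX²) / (2·AT·AX)
  ∠TAX = 29.64°

Step 13: From DA = 4, DV = √185, AV = 13, by the inverse law of cosines:
  cos(∠ADV) = (DA² + DV² - AV²) / (2·DA·DV)
  ∠ADV = 72.9°

Step 14: From SV = 3.9, SW = 1.33, VW = 5, by the inverse law of cosines:
  cos(∠VSW) = (SV² + SW² - VW²) / (2·SV·SW)
  ∠VSW = 140.16°

Step 15: From XA = 6, XT = 10, AT = 14.76, by the inverse law of cosines:
  cos(∠AXT) = (XA² + XT² - AT²) / (2·XA·XT)
  ∠AXT = 133.1°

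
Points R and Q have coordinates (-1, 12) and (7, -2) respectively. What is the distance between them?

d = sqrt((7 - -1)^2 + (-2 - 12)^2)
d = sqrt(8^2 + -14^2)
d = sqrt(64 + 196)
d = sqrt(260) = 2*sqrt(65)

2*sqrt(65)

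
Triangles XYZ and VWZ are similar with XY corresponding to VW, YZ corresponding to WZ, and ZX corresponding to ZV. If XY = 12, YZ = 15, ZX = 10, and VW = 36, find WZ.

Similar triangles have proportional sides. Setting up the proportion:
VW / XY = WZ / YZ
36 / 12 = WZ / 15
WZ = 15 * 36 / 12 = 45.

45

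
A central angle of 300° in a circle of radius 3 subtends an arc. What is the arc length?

Arc length = 2π(3)(5/6) = 5*pi

5*pi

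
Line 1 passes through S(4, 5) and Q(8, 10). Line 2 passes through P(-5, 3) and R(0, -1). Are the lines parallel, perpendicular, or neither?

Slope of line 1: m1 = (10 - 5)/(8 - 4) = 5/4 = 5/4
Slope of line 2: m2 = (-1 - 3)/(0 - -5) = -4/5 = -4/5
m1 * m2 = (5/4) * (-4/5) = -1 = -1, so the lines are perpendicular.

Perpendicular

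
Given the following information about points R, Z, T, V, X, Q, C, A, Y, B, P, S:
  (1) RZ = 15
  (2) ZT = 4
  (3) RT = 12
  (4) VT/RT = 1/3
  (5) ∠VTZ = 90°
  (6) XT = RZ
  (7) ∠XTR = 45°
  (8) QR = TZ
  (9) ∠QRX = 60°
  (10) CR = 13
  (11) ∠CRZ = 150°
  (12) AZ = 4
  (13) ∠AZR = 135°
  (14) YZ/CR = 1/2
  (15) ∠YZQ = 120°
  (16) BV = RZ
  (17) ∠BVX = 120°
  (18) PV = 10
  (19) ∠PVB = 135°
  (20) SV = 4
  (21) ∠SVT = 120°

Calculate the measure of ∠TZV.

From the given relations: VT = 1/3·RT = 1/3·12 = 4.
Step 1: By the law of cosines on triangle ZTV: ZV² = 4² + 4² − 2·4·4·cos(90°) = 32, so ZV = 4·√2.
Step 2: By the inverse law of cosines on triangle TZV: cos(∠TZV) = (4² + (4·√2)² − 4²) / (2·4·4·√2) = 32/45.25 = 0.7071, so ∠TZV = 45°.

Therefore, the measure of angle ∠TZV = 45°.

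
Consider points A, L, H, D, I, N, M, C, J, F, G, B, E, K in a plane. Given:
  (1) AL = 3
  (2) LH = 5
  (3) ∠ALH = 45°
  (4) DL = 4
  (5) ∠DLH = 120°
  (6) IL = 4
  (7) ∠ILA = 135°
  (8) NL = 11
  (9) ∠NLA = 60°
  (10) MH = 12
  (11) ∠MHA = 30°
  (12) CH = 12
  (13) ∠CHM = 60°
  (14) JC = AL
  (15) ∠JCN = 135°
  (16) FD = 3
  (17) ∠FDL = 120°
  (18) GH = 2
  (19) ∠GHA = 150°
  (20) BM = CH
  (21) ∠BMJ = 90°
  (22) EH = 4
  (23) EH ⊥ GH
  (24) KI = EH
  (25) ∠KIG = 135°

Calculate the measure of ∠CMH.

Step 1: By the law of cosines on triangle MHC: MC² = 12² + 12² − 2·12·12·cos(60°) = 144, so MC = 12.
Step 2: By the inverse law of cosines on triangle CMH: cos(∠CMH) = (12² + 12² − 12²) / (2·12·12) = 144/288 = 0.5, so ∠CMH = 60°.

Therefore, the measure of angle ∠CMH = 60°.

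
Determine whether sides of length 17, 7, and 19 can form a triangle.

Yes.
The triangle inequality requires that the sum of any two sides exceeds the third.
Here 7 + 17 = 24 > 19, so the condition is met.

Yes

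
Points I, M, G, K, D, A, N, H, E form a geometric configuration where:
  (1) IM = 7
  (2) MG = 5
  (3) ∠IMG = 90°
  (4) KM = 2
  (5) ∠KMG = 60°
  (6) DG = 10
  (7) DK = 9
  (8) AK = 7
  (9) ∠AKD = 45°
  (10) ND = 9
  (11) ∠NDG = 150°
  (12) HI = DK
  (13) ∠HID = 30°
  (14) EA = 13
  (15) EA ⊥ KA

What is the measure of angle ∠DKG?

Step 1: By the law of cosines on triangle KMG: KG² = 2² + 5² − 2·2·5·cos(60°) = 19, so KG = √19.
Step 2: By the inverse law of cosines on triangle DKG: cos(∠DKG) = (9² + √19² − 10²) / (2·9·√19) = 0/78.46 = 0, so ∠DKG = 90°.

Therefore, the measure of angle ∠DKG = 90°.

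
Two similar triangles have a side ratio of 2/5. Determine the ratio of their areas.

The ratio of areas of similar triangles equals the square of the side ratio.
Side ratio = 2:5
Area ratio = (2/5)^2 = 4/25 = 4:25

4:25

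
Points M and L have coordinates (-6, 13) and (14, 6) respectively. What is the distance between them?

d = sqrt((14 - -6)^2 + (6 - 13)^2)
d = sqrt(20^2 + -7^2)
d = sqrt(400 + 49)
d = sqrt(449)

sqrt(449)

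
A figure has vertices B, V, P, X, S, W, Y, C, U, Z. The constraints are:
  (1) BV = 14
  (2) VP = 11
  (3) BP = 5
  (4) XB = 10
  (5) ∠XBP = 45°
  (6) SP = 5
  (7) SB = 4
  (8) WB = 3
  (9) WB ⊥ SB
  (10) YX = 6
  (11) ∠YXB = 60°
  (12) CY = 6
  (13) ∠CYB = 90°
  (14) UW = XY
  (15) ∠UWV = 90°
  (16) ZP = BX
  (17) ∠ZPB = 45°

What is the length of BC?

Step 1: By the law of cosines on triangle BXY: BY² = 10² + 6² − 2·10·6·cos(60°) = 76, so BY = 2·√19.
Step 2: By the law of cosines on triangle BYC: BC² = (2·√19)² + 6² − 2·2·√19·6·cos(90°) = 112, so BC = 4·√7.

Therefore, the length of BC = 4·√7.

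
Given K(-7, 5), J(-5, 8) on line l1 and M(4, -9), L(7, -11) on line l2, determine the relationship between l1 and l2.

Slope of line 1: m1 = (8 - 5)/(-5 - -7) = 3/2 = 3/2
Slope of line 2: m2 = (-11 - -9)/(7 - 4) = -2/3 = -2/3
Two lines are perpendicular when the product of their slopes is -1 (negative reciprocals).
m1 * m2 = (3/2) * (-2/3) = -1, confirming perpendicularity.

Perpendicular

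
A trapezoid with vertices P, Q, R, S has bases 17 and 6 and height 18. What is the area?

A trapezoid's area equals the midsegment times the height.
The midsegment is (17 + 6) / 2 = 23/2.
Area = 23/2 * 18 = 207.

207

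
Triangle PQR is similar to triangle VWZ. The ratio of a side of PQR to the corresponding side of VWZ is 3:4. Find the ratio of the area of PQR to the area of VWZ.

Area scales with the square of linear dimensions. If every length is multiplied by 3/4, then the area is multiplied by (3/4)^2 = 9/16.
The area ratio is 9:16.

9:16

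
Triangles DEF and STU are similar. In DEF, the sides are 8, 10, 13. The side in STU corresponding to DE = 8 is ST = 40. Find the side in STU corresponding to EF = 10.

Similar triangles have proportional sides. Setting up the proportion:
ST / DE = TU / EF
40 / 8 = TU / 10
TU = 10 * 40 / 8 = 50.

50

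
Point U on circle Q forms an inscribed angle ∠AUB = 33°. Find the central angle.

Central angle = 2 × 33° = 66° (inscribed angle theorem).

66°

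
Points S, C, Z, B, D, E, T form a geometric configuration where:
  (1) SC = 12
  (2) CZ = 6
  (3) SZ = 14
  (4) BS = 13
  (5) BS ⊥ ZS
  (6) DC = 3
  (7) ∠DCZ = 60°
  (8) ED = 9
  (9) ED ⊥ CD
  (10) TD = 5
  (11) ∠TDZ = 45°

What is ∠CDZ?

Step 1: By the law of cosines on triangle DCZ: DZ² = 3² + 6² − 2·3·6·cos(60°) = 27, so DZ = 3·√3.
Step 2: By the inverse law of cosines on triangle CDZ: cos(∠CDZ) = (3² + (3·√3)² − 6²) / (2·3·3·√3) = 0/31.18 = 0, so ∠CDZ = 90°.

Therefore, the measure of angle ∠CDZ = 90°.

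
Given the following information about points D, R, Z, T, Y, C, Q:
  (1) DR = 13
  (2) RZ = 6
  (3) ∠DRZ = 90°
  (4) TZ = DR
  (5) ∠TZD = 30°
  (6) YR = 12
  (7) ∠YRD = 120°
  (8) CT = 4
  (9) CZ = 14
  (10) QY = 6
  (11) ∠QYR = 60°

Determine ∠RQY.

Step 1: By the law of cosines on triangle QYR: QR² = 6² + 12² − 2·6·12·cos(60°) = 108, so QR = 6·√3.
Step 2: By the inverse law of cosines on triangle RQY: cos(∠RQY) = ((6·√3)² + 6² − 12²) / (2·6·√3·6) = 0/124.71 = 0, so ∠RQY = 90°.

Therefore, the measure of angle ∠RQY = 90°.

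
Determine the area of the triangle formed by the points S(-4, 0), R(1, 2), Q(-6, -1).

The Shoelace formula computes the area from vertex coordinates by summing cross products.
For vertices (-4,0), (1,2), (-6,-1):
Signed sum = -4*2 - 1*0 + 1*-1 - -6*2 + -6*0 - -4*-1
= -8 + 11 + -4 = -1
Area = (1/2)|-1| = 1/2.

1/2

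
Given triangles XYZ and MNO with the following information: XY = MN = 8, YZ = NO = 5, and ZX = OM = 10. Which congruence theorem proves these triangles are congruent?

Consider the given information: XY = MN = 8, YZ = NO = 5, and ZX = OM = 10
This is not ASA or HL: ASA requires two angles and the side between them. HL only applies to right triangles with matching hypotenuse and leg.
The correct criterion is SSS. All three pairs of corresponding sides are equal (Side-Side-Side).

SSS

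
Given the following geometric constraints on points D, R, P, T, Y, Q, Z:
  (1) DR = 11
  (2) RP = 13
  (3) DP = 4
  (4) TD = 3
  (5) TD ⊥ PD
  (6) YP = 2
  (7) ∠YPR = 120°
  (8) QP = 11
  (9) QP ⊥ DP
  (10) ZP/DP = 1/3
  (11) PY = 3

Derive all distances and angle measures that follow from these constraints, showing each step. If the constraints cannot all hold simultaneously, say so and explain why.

These constraints are not satisfiable: (6) YP = 2 and (11) PY = 3 assign two different lengths to the same segment. No planar figure meets all of them, so nothing further can be derived.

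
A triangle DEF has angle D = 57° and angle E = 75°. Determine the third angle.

By the triangle angle sum property, the three interior angles of any triangle add up to 180°.
We know angle D = 57° and angle E = 75°, so their sum is 132°.
Therefore angle F = 180° - 132° = 48°.

48 degrees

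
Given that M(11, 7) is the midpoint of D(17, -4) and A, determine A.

Using the midpoint formula: M = ((x1 + x2)/2, (y1 + y2)/2)
We know M = (11, 7) and D = (17, -4)
For x: 11 = (17 + x2)/2, so x2 = 2*11 - 17 = 5
For y: 7 = (-4 + y2)/2, so y2 = 2*7 - -4 = 18
A = (5, 18)

(5, 18)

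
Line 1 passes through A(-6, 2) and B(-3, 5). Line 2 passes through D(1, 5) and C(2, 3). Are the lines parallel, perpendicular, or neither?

Slope of line 1: m1 = (5 - 2)/(-3 - -6) = 3/3 = 1
Slope of line 2: m2 = (3 - 5)/(2 - 1) = -2/1 = -2
m1 != m2 (1 != -2), so not parallel.
m1 * m2 = (1) * (-2) = -2 != -1, so not perpendicular.
The lines are neither parallel nor perpendicular.

Neither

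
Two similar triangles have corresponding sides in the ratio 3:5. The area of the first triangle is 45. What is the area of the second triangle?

Area ratio = (3/5)^2 = 9/25. Area of the second triangle = 45 * 25/9 = 125.

125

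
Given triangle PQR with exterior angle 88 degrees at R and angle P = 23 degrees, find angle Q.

angle Q = 88 - 23 = 65 degrees (exterior angle theorem).

65 degrees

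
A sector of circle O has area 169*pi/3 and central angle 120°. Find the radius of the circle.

r² = 360 × 169*pi/3 / (π × 120) = 169, so r = 13.

13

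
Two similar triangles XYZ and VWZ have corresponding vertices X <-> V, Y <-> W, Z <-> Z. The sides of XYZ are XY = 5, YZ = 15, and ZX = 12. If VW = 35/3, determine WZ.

k = 35/3/5 = 7/3. WZ = 7/3 * 15 = 35.

35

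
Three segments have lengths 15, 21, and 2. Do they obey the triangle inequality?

The longest side is 21. The other two sides sum to 2 + 15 = 17.
Since 17 ≤ 21, the two shorter sides cannot reach around to close the triangle.

No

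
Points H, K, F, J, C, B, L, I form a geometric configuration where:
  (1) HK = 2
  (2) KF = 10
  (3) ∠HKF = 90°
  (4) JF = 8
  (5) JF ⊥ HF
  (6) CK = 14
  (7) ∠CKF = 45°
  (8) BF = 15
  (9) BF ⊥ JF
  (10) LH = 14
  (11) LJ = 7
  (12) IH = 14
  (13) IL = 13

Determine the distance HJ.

Step 1: By the law of cosines on triangle FKH: FH² = 10² + 2² − 2·10·2·cos(90°) = 104, so FH = 2·√26.
Step 2: By the law of cosines on triangle HFJ: HJ² = (2·√26)² + 8² − 2·2·√26·8·cos(90°) = 168, so HJ = 2·√42.

Therefore, the length of HJ = 2·√42.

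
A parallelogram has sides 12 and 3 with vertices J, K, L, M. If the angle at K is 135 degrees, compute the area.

Area = 12 * 3 * sin(135°) = 36 * sqrt(2)/2 = 18*sqrt(2)

18*sqrt(2)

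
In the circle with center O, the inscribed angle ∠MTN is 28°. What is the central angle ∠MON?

By the inscribed angle theorem, the central angle is twice the inscribed angle.
Central angle = 2 × 28° = 56°

56°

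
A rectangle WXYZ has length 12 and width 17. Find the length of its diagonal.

d = sqrt(12^2 + 17^2) = sqrt(433)

sqrt(433)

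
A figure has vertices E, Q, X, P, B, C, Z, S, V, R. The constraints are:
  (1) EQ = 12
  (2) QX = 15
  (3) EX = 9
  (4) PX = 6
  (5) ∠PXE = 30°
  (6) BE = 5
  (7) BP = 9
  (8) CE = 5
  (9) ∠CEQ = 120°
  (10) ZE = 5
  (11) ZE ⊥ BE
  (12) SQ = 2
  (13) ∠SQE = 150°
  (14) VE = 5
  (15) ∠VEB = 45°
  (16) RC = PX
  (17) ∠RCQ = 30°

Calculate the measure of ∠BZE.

Step 1: By the law of cosines on triangle ZEB: ZB² = 5² + 5² − 2·5·5·cos(90°) = 50, so ZB = 5·√2.
Step 2: By the inverse law of cosines on triangle BZE: cos(∠BZE) = ((5·√2)² + 5² − 5²) / (2·5·√2·5) = 50/70.71 = 0.7071, so ∠BZE = 45°.

Therefore, the measure of angle ∠BZE = 45°.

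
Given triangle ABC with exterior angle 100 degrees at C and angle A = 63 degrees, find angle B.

The exterior angle theorem states that an exterior angle equals the sum of the two non-adjacent interior angles.
So 100 = 63 + angle B, which gives angle B = 100 - 63 = 37 degrees.

37 degrees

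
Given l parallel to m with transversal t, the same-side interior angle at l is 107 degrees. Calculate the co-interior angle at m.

Co-interior angles sum to 180: 180 - 107 = 73 degrees.

73 degrees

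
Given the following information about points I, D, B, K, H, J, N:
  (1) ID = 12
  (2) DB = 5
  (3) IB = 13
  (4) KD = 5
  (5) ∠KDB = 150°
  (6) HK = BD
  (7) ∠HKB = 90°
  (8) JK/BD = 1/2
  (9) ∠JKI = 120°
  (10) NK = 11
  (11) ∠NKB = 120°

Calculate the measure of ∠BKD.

Step 1: By the law of cosines on triangle KDB: KB² = 5² + 5² − 2·5·5·cos(150°) = 93.3, so KB ≈ 9.66.
Step 2: By the inverse law of cosines on triangle BKD: cos(∠BKD) = (9.66² + 5² − 5²) / (2·9.66·5) = 93.3/96.59 = 0.9659, so ∠BKD = 15°.

Therefore, the measure of angle ∠BKD = 15°.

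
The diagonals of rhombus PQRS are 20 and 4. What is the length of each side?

The diagonals of a rhombus bisect each other at right angles.
Half-diagonals: 20/2 = 10 and 4/2 = 2
side = sqrt(10^2 + 2^2)
side = sqrt(100 + 4)
side = sqrt(104) = 2*sqrt(26)

2*sqrt(26)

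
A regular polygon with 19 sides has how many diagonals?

The number of diagonals in an n-gon is n(n - 3)/2.
For n = 19: 19(19 - 3)/2 = 19 × 16 / 2 = 152.

152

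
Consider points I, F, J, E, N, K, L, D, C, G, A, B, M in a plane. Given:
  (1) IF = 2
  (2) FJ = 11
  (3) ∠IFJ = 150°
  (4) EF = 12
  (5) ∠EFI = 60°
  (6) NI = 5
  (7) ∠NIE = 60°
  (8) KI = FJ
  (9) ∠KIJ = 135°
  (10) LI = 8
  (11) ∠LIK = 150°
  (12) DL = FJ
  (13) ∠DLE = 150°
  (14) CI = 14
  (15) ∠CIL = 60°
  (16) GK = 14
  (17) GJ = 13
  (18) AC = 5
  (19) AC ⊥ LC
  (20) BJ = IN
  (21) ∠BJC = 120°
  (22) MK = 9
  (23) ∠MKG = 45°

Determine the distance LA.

Step 1: By the law of cosines on triangle LIC: LC² = 8² + 14² − 2·8·14·cos(60°) = 148, so LC = 2·√37.
Step 2: By the law of cosines on triangle LCA: LA² = (2·√37)² + 5² − 2·2·√37·5·cos(90°) = 173, so LA = √173.

Therefore, the length of LA = √173.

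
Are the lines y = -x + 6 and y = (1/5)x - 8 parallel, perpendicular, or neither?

Slope of line 1: m1 = -1
Slope of line 2: m2 = 1/5
m1 != m2 (-1 != 1/5), so not parallel.
m1 * m2 = (-1) * (1/5) = -1/5 != -1, so not perpendicular.
The lines are neither parallel nor perpendicular.

Neither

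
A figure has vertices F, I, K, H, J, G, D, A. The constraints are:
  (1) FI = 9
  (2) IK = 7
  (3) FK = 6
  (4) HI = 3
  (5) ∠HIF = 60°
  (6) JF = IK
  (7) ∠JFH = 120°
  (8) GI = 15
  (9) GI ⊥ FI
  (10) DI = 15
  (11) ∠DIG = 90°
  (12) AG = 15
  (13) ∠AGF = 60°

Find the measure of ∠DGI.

Step 1: By the law of cosines on triangle GID: GD² = 15² + 15² − 2·15·15·cos(90°) = 450, so GD = 15·√2.
Step 2: By the inverse law of cosines on triangle DGI: cos(∠DGI) = ((15·√2)² + 15² − 15²) / (2·15·√2·15) = 450/636.4 = 0.7071, so ∠DGI = 45°.

Therefore, the measure of angle ∠DGI = 45°.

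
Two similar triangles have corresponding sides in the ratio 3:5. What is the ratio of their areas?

Area ratio = (side ratio)^2 = (3/5)^2 = 9:25.

9:25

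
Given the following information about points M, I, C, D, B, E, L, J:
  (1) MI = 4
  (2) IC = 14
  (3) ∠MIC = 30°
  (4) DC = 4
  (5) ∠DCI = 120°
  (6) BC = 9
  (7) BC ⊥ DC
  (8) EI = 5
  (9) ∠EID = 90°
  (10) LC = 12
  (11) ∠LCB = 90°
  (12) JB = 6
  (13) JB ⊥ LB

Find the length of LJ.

Step 1: By the law of cosines on triangle LCB: LB² = 12² + 9² − 2·12·9·cos(90°) = 225, so LB = 15.
Step 2: By the law of cosines on triangle LBJ: LJ² = 15² + 6² − 2·15·6·cos(90°) = 261, so LJ = 3·√29.

Therefore, the length of LJ = 3·√29.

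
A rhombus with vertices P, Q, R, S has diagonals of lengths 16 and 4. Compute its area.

Area of a rhombus = (d1 * d2) / 2
Area = (16 * 4) / 2
Area = 64 / 2
Area = 32

32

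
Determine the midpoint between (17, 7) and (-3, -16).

The midpoint is the point halfway along the segment.
Move half the horizontal distance: 17 + (-3 - 17)/2 = 17 + -20/2 = 7
Move half the vertical distance: 7 + (-16 - 7)/2 = 7 + -23/2 = -9/2
Midpoint = (7, -9/2)

(7, -9/2)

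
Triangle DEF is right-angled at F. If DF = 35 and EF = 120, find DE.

In a right triangle, the square of the hypotenuse equals the sum of the squares of the two legs.
The legs are 35 and 120, so the hypotenuse = sqrt(1225 + 14400) = sqrt(15625) = 125.

125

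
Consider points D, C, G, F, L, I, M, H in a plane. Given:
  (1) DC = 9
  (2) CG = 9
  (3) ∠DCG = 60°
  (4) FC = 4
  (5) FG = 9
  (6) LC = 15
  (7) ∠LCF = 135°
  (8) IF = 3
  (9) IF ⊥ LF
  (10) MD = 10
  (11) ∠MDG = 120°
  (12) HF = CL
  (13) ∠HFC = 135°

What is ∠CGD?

Step 1: By the law of cosines on triangle GCD: GD² = 9² + 9² − 2·9·9·cos(60°) = 81, so GD = 9.
Step 2: By the inverse law of cosines on triangle CGD: cos(∠CGD) = (9² + 9² − 9²) / (2·9·9) = 81/162 = 0.5, so ∠CGD = 60°.

Therefore, the measure of angle ∠CGD = 60°.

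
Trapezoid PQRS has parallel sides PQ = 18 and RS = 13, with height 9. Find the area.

Area of a trapezoid = (base1 + base2) * height / 2
Area = (18 + 13) * 9 / 2
Area = 31 * 9 / 2
Area = 279 / 2
Area = 279/2

279/2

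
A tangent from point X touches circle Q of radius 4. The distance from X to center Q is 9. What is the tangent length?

Let T be the point of tangency. Then QT ⊥ XT (radius ⊥ tangent).
In right triangle QTX: QX² = QT² + XT²
9² = 4² + XT²
XT² = 65, XT = sqrt(65)

sqrt(65)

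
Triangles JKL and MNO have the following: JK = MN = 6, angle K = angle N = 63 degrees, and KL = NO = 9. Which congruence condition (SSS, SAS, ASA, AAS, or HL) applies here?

Consider the given information: JK = MN = 6, angle K = angle N = 63 degrees, and KL = NO = 9
This is not ASA or AAS: ASA requires two angles and the side between them. AAS requires two angles and a non-included side.
The correct criterion is SAS. Two pairs of corresponding sides and the included angle are equal (Side-Angle-Side).

SAS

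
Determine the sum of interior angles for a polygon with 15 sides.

The sum of interior angles of an n-sided polygon is (n - 2) * 180.
For n = 15: (15 - 2) * 180 = 13 * 180 = 2340 degrees.

2340 degrees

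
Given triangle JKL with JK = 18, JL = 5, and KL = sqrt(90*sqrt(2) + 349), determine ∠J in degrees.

cos(J) = (18² + 5² - (sqrt(90*sqrt(2) + 349))²) / (2 × 18 × 5) = -sqrt(2)/2, so J = arccos(-sqrt(2)/2) = 135°.

135°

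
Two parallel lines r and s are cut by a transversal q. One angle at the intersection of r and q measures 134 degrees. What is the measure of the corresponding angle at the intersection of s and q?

When a transversal crosses parallel lines, angles in the same position at each intersection are called corresponding angles.
These are always equal, so the answer is 134 degrees.

134 degrees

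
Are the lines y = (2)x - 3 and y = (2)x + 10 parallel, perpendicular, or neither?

Slope of line 1: m1 = 2
Slope of line 2: m2 = 2
Since m1 = m2 = 2, the lines are parallel.

Parallel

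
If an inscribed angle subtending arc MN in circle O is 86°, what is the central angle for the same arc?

The inscribed angle theorem states that a central angle is always twice any inscribed angle that subtends the same arc.
Since the inscribed angle is 86°, the central angle = 2 × 86° = 172°.

172°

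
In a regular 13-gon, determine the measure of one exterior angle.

Each exterior angle of a regular n-gon is 360 / n.
For n = 13: 360 / 13 = 360/13 degrees.

360/13 degrees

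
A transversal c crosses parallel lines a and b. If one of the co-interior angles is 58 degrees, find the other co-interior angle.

Co-interior angles sum to 180: 180 - 58 = 122 degrees.

122 degrees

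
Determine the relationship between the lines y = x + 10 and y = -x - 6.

Slope of line 1: m1 = 1
Slope of line 2: m2 = -1
Two lines are perpendicular when the product of their slopes is -1 (negative reciprocals).
m1 * m2 = (1) * (-1) = -1, confirming perpendicularity.

Perpendicular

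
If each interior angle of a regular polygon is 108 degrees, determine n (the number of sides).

Each interior angle of a regular n-gon is (n - 2) * 180 / n.
Setting this equal to 108:
(n - 2) * 180 / n = 108
Each exterior angle = 180 - 108 = 72 degrees.
Since exterior angles sum to 360: n = 360 / 72 = 5.

5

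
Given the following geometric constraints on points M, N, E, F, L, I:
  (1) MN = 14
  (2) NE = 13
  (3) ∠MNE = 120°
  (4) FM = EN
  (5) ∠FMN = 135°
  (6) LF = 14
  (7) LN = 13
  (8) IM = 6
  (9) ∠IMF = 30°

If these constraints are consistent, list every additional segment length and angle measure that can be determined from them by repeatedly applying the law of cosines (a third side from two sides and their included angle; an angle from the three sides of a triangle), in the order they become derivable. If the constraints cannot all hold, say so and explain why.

The constraints are consistent. Derivable facts, in order:
After 1 step:
- FI ≈ 8.36
- ME ≈ 23.39
- NF ≈ 24.95
After 2 steps:
- ∠EMN = 28.78°
- ∠FIM = 128.97°
- ∠FLN = 135°
- ∠FNL = 23.38°
- ∠FNM = 21.62°
- ∠IFM = 21.03°
- ∠LFN = 21.62°
- ∠MEN = 31.22°
- ∠MFN = 23.38°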